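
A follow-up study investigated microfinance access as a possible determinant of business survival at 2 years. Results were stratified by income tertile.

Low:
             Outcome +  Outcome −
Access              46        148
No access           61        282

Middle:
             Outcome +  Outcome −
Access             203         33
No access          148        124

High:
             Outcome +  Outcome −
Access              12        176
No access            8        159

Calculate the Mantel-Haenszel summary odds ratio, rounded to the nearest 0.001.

OR_MH = Σ(aᵢdᵢ/nᵢ) / Σ(bᵢcᵢ/nᵢ), where nᵢ is the stratum total.
Stratum 1 (Low): n = 537; a·d/n = 46·282/537 = 24.1564; b·c/n = 148·61/537 = 16.8119
Stratum 2 (Middle): n = 508; a·d/n = 203·124/508 = 49.5512; b·c/n = 33·148/508 = 9.6142
Stratum 3 (High): n = 355; a·d/n = 12·159/355 = 5.3746; b·c/n = 176·8/355 = 3.9662
OR_MH = (24.1564 + 49.5512 + 5.3746) / (16.8119 + 9.6142 + 3.9662) = 79.0823 / 30.3923 = 2.60205

2.602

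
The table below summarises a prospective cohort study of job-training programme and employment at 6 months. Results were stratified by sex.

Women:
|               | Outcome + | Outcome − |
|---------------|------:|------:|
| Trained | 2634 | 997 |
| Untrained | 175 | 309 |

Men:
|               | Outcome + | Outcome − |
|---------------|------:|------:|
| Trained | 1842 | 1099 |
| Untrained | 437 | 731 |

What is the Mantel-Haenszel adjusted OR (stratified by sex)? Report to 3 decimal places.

OR_MH = Σ(aᵢdᵢ/nᵢ) / Σ(bᵢcᵢ/nᵢ), where nᵢ is the stratum total.
Stratum 1 (Women): n = 4115; a·d/n = 2634·309/4115 = 197.7900; b·c/n = 997·175/4115 = 42.3998
Stratum 2 (Men): n = 4109; a·d/n = 1842·731/4109 = 327.6958; b·c/n = 1099·437/4109 = 116.8807
OR_MH = (197.7900 + 327.6958) / (42.3998 + 116.8807) = 525.4858 / 159.2805 = 3.29912

3.299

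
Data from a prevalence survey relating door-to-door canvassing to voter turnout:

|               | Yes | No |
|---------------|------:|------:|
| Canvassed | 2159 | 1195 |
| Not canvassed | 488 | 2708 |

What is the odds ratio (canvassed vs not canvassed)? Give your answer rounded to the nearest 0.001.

10.026

Cells: a = 2159, b = 1195, c = 488, d = 2708.
OR = (a·d)/(b·c) = (2159 × 2708) / (1195 × 488) = 5846572 / 583160 = 10.02567
The odds of voter turnout are about 10.03 times as high in the canvassed group.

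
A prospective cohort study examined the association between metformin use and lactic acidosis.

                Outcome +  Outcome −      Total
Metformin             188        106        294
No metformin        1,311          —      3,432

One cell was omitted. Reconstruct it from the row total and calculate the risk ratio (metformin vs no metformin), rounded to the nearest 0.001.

The missing cell is in the unexposed row: 3432 − 1311 = 2121.
So a = 188, b = 106, c = 1311, d = 2121.
RR = [a/(a+b)] / [c/(c+d)] = (188/294) / (1311/3432) = 0.63946/0.38199 = 1.67400

1.674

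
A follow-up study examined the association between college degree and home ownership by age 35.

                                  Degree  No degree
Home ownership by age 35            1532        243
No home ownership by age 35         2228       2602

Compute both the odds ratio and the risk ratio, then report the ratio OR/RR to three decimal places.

1.543

Reading the table with exposure as columns: a = 1532 (Degree, case), b = 2228 (Degree, non-case), c = 243 (No degree, case), d = 2602.
OR = (1532·2602)/(2228·243) = 3986264/541404 = 7.36283
Risk in exposed = 1532/3760 = 0.40745; risk in unexposed = 243/2845 = 0.08541; RR = 4.77031
OR/RR = 7.36283 / 4.77031 = 1.54347
The outcome is not rare, so the OR lies further from 1 than the RR.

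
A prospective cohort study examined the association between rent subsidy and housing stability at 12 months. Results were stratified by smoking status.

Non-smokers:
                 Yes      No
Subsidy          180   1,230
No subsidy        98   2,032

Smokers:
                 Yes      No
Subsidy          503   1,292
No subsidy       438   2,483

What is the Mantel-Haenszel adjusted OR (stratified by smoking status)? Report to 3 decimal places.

OR_MH = Σ(aᵢdᵢ/nᵢ) / Σ(bᵢcᵢ/nᵢ), where nᵢ is the stratum total.
Stratum 1 (Non-smokers): n = 3540; a·d/n = 180·2032/3540 = 103.3220; b·c/n = 1230·98/3540 = 34.0508
Stratum 2 (Smokers): n = 4716; a·d/n = 503·2483/4716 = 264.8323; b·c/n = 1292·438/4716 = 119.9949
OR_MH = (103.3220 + 264.8323) / (34.0508 + 119.9949) = 368.1543 / 154.0458 = 2.38990

2.390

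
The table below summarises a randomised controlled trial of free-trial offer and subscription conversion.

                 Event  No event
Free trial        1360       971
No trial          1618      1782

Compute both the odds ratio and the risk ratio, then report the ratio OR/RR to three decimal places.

1.258

Cells: a = 1360, b = 971, c = 1618, d = 1782.
OR = (1360·1782)/(971·1618) = 2423520/1571078 = 1.54258
Risk in exposed = 1360/2331 = 0.58344; risk in unexposed = 1618/3400 = 0.47588; RR = 1.22602
OR/RR = 1.54258 / 1.22602 = 1.25821
The outcome is not rare, so the OR lies further from 1 than the RR.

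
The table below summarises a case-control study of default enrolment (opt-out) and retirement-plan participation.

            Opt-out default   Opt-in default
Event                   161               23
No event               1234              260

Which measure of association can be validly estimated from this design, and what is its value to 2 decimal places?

Reading the table with exposure as columns: a = 161 (Opt-out default, case), b = 1234 (Opt-out default, non-case), c = 23 (Opt-in default, case), d = 260.
This is a case-control study: participants were sampled on outcome status, so risks in the source population cannot be estimated directly — relative risk is not valid here. The odds ratio is the appropriate measure.
OR = (a·d)/(b·c) = (161 × 260) / (1234 × 23) = 41860 / 28382 = 1.47488

1.47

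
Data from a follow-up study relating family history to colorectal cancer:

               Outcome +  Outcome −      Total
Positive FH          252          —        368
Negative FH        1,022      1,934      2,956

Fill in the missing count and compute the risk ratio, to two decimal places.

1.98

The missing cell is in the exposed row: 368 − 252 = 116.
So a = 252, b = 116, c = 1022, d = 1934.
RR = [a/(a+b)] / [c/(c+d)] = (252/368) / (1022/2956) = 0.68478/0.34574 = 1.98064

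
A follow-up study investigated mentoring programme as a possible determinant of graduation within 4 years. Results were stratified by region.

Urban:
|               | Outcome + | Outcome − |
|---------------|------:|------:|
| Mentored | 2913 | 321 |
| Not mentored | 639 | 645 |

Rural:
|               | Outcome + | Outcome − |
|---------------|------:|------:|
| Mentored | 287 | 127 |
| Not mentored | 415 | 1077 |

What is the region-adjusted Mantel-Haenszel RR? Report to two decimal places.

RR_MH = Σ(aᵢ·n₀ᵢ/nᵢ) / Σ(cᵢ·n₁ᵢ/nᵢ), with n₁ᵢ = aᵢ+bᵢ (exposed), n₀ᵢ = cᵢ+dᵢ (unexposed), nᵢ = n₁ᵢ+n₀ᵢ.
Stratum 1 (Urban): n₁ = 3234, n₀ = 1284, n = 4518; a·n₀/n = 2913·1284/4518 = 827.8645; c·n₁/n = 639·3234/4518 = 457.3984
Stratum 2 (Rural): n₁ = 414, n₀ = 1492, n = 1906; a·n₀/n = 287·1492/1906 = 224.6611; c·n₁/n = 415·414/1906 = 90.1417
RR_MH = (827.8645 + 224.6611) / (457.3984 + 90.1417) = 1052.5256 / 547.5401 = 1.92228

1.92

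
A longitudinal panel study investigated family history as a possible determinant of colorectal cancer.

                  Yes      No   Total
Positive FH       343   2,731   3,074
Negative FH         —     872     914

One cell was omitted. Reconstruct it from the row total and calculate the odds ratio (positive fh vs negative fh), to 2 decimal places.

The missing cell is in the unexposed row: 914 − 872 = 42.
So a = 343, b = 2731, c = 42, d = 872.
OR = (a·d)/(b·c) = (343 × 872) / (2731 × 42) = 299096 / 114702 = 2.60759

2.61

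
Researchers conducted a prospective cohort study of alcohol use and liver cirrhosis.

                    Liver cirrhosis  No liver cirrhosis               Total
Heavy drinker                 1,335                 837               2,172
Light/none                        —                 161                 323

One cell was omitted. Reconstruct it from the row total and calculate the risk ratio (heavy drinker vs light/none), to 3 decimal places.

1.225

The missing cell is in the unexposed row: 323 − 161 = 162.
So a = 1335, b = 837, c = 162, d = 161.
RR = [a/(a+b)] / [c/(c+d)] = (1335/2172) / (162/323) = 0.61464/0.50155 = 1.22549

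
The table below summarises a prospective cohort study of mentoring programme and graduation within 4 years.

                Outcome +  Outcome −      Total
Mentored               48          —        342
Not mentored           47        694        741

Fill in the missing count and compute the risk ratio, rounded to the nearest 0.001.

The missing cell is in the exposed row: 342 − 48 = 294.
So a = 48, b = 294, c = 47, d = 694.
RR = [a/(a+b)] / [c/(c+d)] = (48/342) / (47/741) = 0.14035/0.06343 = 2.21277

2.213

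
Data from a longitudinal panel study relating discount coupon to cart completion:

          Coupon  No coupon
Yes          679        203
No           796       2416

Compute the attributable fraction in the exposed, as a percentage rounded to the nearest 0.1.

83.2

Reading the table with exposure as columns: a = 679 (Coupon, case), b = 796 (Coupon, non-case), c = 203 (No coupon, case), d = 2416.
Risk in exposed = 679/1475 = 0.46034; risk in unexposed = 203/2619 = 0.07751.
RR = 0.46034/0.07751 = 5.93905
AR% = (RR − 1)/RR × 100 = (5.93905 − 1)/5.93905 × 100 = 83.1623%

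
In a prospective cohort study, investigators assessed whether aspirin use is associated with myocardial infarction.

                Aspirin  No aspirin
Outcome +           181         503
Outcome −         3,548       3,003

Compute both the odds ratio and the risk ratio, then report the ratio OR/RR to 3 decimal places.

0.900

Reading the table with exposure as columns: a = 181 (Aspirin, case), b = 3548 (Aspirin, non-case), c = 503 (No aspirin, case), d = 3003.
OR = (181·3003)/(3548·503) = 543543/1784644 = 0.30457
Risk in exposed = 181/3729 = 0.04854; risk in unexposed = 503/3506 = 0.14347; RR = 0.33832
OR/RR = 0.30457 / 0.33832 = 0.90023
The outcome is not rare, so the OR lies further from 1 than the RR.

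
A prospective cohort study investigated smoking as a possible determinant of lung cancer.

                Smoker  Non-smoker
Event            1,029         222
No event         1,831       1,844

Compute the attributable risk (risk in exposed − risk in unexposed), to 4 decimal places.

0.2523

Reading the table with exposure as columns: a = 1029 (Smoker, case), b = 1831 (Smoker, non-case), c = 222 (Non-smoker, case), d = 1844.
Risk in exposed = 1029/2860 = 0.359790; risk in unexposed = 222/2066 = 0.107454.
Risk difference = 0.359790 − 0.107454 = 0.252336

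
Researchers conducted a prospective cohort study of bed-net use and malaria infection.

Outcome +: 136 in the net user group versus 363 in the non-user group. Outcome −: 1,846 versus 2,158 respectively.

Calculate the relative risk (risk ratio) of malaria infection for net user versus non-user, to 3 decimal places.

From the description: a = 136, b = 1846, c = 363, d = 2158.
Risk in exposed = 136/1982 = 0.06862; risk in unexposed = 363/2521 = 0.14399.
RR = 0.06862 / 0.14399 = 0.47654
The risk is 52% lower among the exposed than among the unexposed.

0.477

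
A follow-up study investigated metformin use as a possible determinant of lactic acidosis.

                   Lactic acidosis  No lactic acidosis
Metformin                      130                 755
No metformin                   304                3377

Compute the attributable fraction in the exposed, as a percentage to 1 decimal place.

43.8

Cells: a = 130, b = 755, c = 304, d = 3377.
Risk in exposed = 130/885 = 0.14689; risk in unexposed = 304/3681 = 0.08259.
RR = 0.14689/0.08259 = 1.77866
AR% = (RR − 1)/RR × 100 = (1.77866 − 1)/1.77866 × 100 = 43.7778%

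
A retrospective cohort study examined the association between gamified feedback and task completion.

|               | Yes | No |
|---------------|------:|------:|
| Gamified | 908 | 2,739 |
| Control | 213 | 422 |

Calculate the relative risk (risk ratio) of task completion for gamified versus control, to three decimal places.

Cells: a = 908, b = 2739, c = 213, d = 422.
Risk in exposed = 908/3647 = 0.24897; risk in unexposed = 213/635 = 0.33543.
RR = 0.24897 / 0.33543 = 0.74224
The risk is 26% lower among the exposed than among the unexposed.

0.742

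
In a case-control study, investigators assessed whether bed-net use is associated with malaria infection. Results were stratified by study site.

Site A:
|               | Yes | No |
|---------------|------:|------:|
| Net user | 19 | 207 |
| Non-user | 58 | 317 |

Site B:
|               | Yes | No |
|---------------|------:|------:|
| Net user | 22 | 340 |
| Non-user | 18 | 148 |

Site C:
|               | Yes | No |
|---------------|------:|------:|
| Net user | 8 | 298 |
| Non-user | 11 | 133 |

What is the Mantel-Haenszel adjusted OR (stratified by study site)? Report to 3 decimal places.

OR_MH = Σ(aᵢdᵢ/nᵢ) / Σ(bᵢcᵢ/nᵢ), where nᵢ is the stratum total.
Stratum 1 (Site A): n = 601; a·d/n = 19·317/601 = 10.0216; b·c/n = 207·58/601 = 19.9767
Stratum 2 (Site B): n = 528; a·d/n = 22·148/528 = 6.1667; b·c/n = 340·18/528 = 11.5909
Stratum 3 (Site C): n = 450; a·d/n = 8·133/450 = 2.3644; b·c/n = 298·11/450 = 7.2844
OR_MH = (10.0216 + 6.1667 + 2.3644) / (19.9767 + 11.5909 + 7.2844) = 18.5527 / 38.8521 = 0.47752

0.478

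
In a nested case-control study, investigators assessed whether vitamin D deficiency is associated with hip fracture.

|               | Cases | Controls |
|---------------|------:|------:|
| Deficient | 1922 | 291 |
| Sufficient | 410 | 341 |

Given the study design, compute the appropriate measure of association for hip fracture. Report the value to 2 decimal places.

5.49

Cells: a = 1922, b = 291, c = 410, d = 341.
This is a nested case-control study: participants were sampled on outcome status, so risks in the source population cannot be estimated directly — relative risk is not valid here. The odds ratio is the appropriate measure.
OR = (a·d)/(b·c) = (1922 × 341) / (291 × 410) = 655402 / 119310 = 5.49327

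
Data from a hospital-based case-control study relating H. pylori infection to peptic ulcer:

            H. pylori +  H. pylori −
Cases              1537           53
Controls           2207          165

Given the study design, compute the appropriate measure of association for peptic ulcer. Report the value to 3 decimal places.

Reading the table with exposure as columns: a = 1537 (H. pylori +, case), b = 2207 (H. pylori +, non-case), c = 53 (H. pylori −, case), d = 165.
This is a hospital-based case-control study: participants were sampled on outcome status, so risks in the source population cannot be estimated directly — relative risk is not valid here. The odds ratio is the appropriate measure.
OR = (a·d)/(b·c) = (1537 × 165) / (2207 × 53) = 253605 / 116971 = 2.16810

2.168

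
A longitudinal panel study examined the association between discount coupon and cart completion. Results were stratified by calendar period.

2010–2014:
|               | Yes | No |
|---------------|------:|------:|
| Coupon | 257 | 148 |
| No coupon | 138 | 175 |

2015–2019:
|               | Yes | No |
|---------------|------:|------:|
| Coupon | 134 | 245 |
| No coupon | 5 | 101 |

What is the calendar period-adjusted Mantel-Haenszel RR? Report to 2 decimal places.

RR_MH = Σ(aᵢ·n₀ᵢ/nᵢ) / Σ(cᵢ·n₁ᵢ/nᵢ), with n₁ᵢ = aᵢ+bᵢ (exposed), n₀ᵢ = cᵢ+dᵢ (unexposed), nᵢ = n₁ᵢ+n₀ᵢ.
Stratum 1 (2010–2014): n₁ = 405, n₀ = 313, n = 718; a·n₀/n = 257·313/718 = 112.0348; c·n₁/n = 138·405/718 = 77.8412
Stratum 2 (2015–2019): n₁ = 379, n₀ = 106, n = 485; a·n₀/n = 134·106/485 = 29.2866; c·n₁/n = 5·379/485 = 3.9072
RR_MH = (112.0348 + 29.2866) / (77.8412 + 3.9072) = 141.3214 / 81.7484 = 1.72874

1.73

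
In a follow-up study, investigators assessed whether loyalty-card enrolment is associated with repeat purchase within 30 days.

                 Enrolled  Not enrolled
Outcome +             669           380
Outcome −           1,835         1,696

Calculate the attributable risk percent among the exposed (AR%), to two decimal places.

31.49

Reading the table with exposure as columns: a = 669 (Enrolled, case), b = 1835 (Enrolled, non-case), c = 380 (Not enrolled, case), d = 1696.
Risk in exposed = 669/2504 = 0.26717; risk in unexposed = 380/2076 = 0.18304.
RR = 0.26717/0.18304 = 1.45961
AR% = (RR − 1)/RR × 100 = (1.45961 − 1)/1.45961 × 100 = 31.4883%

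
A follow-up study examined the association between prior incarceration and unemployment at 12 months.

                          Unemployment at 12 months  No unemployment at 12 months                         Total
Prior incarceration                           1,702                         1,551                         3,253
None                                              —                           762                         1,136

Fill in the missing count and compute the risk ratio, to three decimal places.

1.589

The missing cell is in the unexposed row: 1136 − 762 = 374.
So a = 1702, b = 1551, c = 374, d = 762.
RR = [a/(a+b)] / [c/(c+d)] = (1702/3253) / (374/1136) = 0.52321/0.32923 = 1.58921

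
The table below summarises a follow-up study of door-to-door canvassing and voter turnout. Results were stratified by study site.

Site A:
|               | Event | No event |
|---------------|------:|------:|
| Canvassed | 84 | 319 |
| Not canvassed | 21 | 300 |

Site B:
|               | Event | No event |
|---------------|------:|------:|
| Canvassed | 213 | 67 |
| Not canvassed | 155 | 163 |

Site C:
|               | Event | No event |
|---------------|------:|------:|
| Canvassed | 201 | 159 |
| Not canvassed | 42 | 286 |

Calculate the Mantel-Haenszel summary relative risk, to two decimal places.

2.32

RR_MH = Σ(aᵢ·n₀ᵢ/nᵢ) / Σ(cᵢ·n₁ᵢ/nᵢ), with n₁ᵢ = aᵢ+bᵢ (exposed), n₀ᵢ = cᵢ+dᵢ (unexposed), nᵢ = n₁ᵢ+n₀ᵢ.
Stratum 1 (Site A): n₁ = 403, n₀ = 321, n = 724; a·n₀/n = 84·321/724 = 37.2431; c·n₁/n = 21·403/724 = 11.6892
Stratum 2 (Site B): n₁ = 280, n₀ = 318, n = 598; a·n₀/n = 213·318/598 = 113.2676; c·n₁/n = 155·280/598 = 72.5753
Stratum 3 (Site C): n₁ = 360, n₀ = 328, n = 688; a·n₀/n = 201·328/688 = 95.8256; c·n₁/n = 42·360/688 = 21.9767
RR_MH = (37.2431 + 113.2676 + 95.8256) / (11.6892 + 72.5753 + 21.9767) = 246.3362 / 106.2412 = 2.31865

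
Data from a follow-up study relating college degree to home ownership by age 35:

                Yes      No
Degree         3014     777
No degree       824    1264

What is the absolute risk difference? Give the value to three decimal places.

0.400

Cells: a = 3014, b = 777, c = 824, d = 1264.
Risk in exposed = 3014/3791 = 0.795041; risk in unexposed = 824/2088 = 0.394636.
Risk difference = 0.795041 − 0.394636 = 0.400405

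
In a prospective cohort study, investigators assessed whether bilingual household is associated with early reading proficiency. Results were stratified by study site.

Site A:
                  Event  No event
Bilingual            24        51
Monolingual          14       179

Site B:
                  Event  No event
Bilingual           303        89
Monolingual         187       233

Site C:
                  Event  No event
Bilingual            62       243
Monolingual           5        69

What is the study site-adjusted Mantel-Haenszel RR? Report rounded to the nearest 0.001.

1.895

RR_MH = Σ(aᵢ·n₀ᵢ/nᵢ) / Σ(cᵢ·n₁ᵢ/nᵢ), with n₁ᵢ = aᵢ+bᵢ (exposed), n₀ᵢ = cᵢ+dᵢ (unexposed), nᵢ = n₁ᵢ+n₀ᵢ.
Stratum 1 (Site A): n₁ = 75, n₀ = 193, n = 268; a·n₀/n = 24·193/268 = 17.2836; c·n₁/n = 14·75/268 = 3.9179
Stratum 2 (Site B): n₁ = 392, n₀ = 420, n = 812; a·n₀/n = 303·420/812 = 156.7241; c·n₁/n = 187·392/812 = 90.2759
Stratum 3 (Site C): n₁ = 305, n₀ = 74, n = 379; a·n₀/n = 62·74/379 = 12.1055; c·n₁/n = 5·305/379 = 4.0237
RR_MH = (17.2836 + 156.7241 + 12.1055) / (3.9179 + 90.2759 + 4.0237) = 186.1133 / 98.2175 = 1.89491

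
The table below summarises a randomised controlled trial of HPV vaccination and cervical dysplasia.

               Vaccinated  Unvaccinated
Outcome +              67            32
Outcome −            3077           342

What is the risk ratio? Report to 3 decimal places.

0.249

Reading the table with exposure as columns: a = 67 (Vaccinated, case), b = 3077 (Vaccinated, non-case), c = 32 (Unvaccinated, case), d = 342.
Risk in exposed = 67/3144 = 0.02131; risk in unexposed = 32/374 = 0.08556.
RR = 0.02131 / 0.08556 = 0.24907
The risk is 75% lower among the exposed than among the unexposed.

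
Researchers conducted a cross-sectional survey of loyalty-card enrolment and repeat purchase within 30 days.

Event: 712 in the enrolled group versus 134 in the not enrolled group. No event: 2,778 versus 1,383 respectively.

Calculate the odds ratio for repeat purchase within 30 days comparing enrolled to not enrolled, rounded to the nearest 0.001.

2.645

From the description: a = 712, b = 2778, c = 134, d = 1383.
OR = (a·d)/(b·c) = (712 × 1383) / (2778 × 134) = 984696 / 372252 = 2.64524
The odds of repeat purchase within 30 days are about 2.65 times as high in the enrolled group.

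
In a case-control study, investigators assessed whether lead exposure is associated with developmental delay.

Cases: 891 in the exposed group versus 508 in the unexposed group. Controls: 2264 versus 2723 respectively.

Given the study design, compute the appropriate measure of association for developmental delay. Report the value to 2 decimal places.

2.11

From the description: a = 891, b = 2264, c = 508, d = 2723.
This is a case-control study: participants were sampled on outcome status, so risks in the source population cannot be estimated directly — relative risk is not valid here. The odds ratio is the appropriate measure.
OR = (a·d)/(b·c) = (891 × 2723) / (2264 × 508) = 2426193 / 1150112 = 2.10953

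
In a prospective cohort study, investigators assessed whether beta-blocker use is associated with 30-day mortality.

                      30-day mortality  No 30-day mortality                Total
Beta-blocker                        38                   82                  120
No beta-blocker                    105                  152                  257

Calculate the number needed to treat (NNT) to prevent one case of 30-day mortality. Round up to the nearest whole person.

Risk in treated group = 38/120 = 0.31667; risk in control = 105/257 = 0.40856.
Absolute risk reduction = 0.40856 − 0.31667 = 0.09189
NNT = 1 / ARR = 1 / 0.09189 = 10.882 → round up → 11

11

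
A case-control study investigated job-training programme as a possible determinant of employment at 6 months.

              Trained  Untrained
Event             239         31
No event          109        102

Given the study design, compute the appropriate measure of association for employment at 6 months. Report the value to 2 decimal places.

7.21

Reading the table with exposure as columns: a = 239 (Trained, case), b = 109 (Trained, non-case), c = 31 (Untrained, case), d = 102.
This is a case-control study: participants were sampled on outcome status, so risks in the source population cannot be estimated directly — relative risk is not valid here. The odds ratio is the appropriate measure.
OR = (a·d)/(b·c) = (239 × 102) / (109 × 31) = 24378 / 3379 = 7.21456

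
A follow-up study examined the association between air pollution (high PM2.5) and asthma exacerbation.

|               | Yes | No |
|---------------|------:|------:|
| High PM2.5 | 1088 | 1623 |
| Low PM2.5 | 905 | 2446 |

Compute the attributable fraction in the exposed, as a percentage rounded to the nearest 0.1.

32.7

Cells: a = 1088, b = 1623, c = 905, d = 2446.
Risk in exposed = 1088/2711 = 0.40133; risk in unexposed = 905/3351 = 0.27007.
RR = 0.40133/0.27007 = 1.48602
AR% = (RR − 1)/RR × 100 = (1.48602 − 1)/1.48602 × 100 = 32.7062%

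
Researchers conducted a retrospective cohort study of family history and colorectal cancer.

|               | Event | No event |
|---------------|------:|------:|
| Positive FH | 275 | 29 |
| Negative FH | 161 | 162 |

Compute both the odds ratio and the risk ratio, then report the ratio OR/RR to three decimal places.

Cells: a = 275, b = 29, c = 161, d = 162.
OR = (275·162)/(29·161) = 44550/4669 = 9.54166
Risk in exposed = 275/304 = 0.90461; risk in unexposed = 161/323 = 0.49845; RR = 1.81483
OR/RR = 9.54166 / 1.81483 = 5.25761
The outcome is not rare, so the OR lies further from 1 than the RR.

5.258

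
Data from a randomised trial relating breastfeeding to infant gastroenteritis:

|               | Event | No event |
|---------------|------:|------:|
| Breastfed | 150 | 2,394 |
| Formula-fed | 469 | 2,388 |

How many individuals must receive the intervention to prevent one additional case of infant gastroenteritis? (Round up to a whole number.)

Risk in treated group = 150/2544 = 0.05896; risk in control = 469/2857 = 0.16416.
Absolute risk reduction = 0.16416 − 0.05896 = 0.10520
NNT = 1 / ARR = 1 / 0.10520 = 9.506 → round up → 10

10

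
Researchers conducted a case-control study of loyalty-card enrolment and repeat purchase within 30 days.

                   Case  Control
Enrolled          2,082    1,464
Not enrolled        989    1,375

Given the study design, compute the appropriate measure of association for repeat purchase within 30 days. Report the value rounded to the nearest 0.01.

Cells: a = 2082, b = 1464, c = 989, d = 1375.
This is a case-control study: participants were sampled on outcome status, so risks in the source population cannot be estimated directly — relative risk is not valid here. The odds ratio is the appropriate measure.
OR = (a·d)/(b·c) = (2082 × 1375) / (1464 × 989) = 2862750 / 1447896 = 1.97718

1.98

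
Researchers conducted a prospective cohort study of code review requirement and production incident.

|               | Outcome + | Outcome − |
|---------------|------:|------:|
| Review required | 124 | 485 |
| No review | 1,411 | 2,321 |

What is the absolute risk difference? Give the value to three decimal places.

Cells: a = 124, b = 485, c = 1411, d = 2321.
Risk in exposed = 124/609 = 0.203612; risk in unexposed = 1411/3732 = 0.378081.
Risk difference = 0.203612 − 0.378081 = -0.174469

-0.174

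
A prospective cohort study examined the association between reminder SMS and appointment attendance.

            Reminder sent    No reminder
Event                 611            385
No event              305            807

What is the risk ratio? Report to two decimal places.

Reading the table with exposure as columns: a = 611 (Reminder sent, case), b = 305 (Reminder sent, non-case), c = 385 (No reminder, case), d = 807.
Risk in exposed = 611/916 = 0.66703; risk in unexposed = 385/1192 = 0.32299.
RR = 0.66703 / 0.32299 = 2.06520
The risk among the exposed is 2.07 times that among the unexposed.

2.07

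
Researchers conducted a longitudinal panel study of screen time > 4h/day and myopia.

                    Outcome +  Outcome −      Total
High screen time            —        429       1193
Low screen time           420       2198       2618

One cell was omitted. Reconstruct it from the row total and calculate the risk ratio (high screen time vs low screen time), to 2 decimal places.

3.99

The missing cell is in the exposed row: 1193 − 429 = 764.
So a = 764, b = 429, c = 420, d = 2198.
RR = [a/(a+b)] / [c/(c+d)] = (764/1193) / (420/2618) = 0.64040/0.16043 = 3.99184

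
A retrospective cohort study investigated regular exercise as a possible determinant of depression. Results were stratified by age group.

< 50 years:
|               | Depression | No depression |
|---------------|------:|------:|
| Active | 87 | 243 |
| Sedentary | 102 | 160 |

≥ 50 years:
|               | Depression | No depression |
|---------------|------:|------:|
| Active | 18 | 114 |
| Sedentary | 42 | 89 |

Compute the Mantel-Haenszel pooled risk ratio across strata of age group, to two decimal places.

0.61

RR_MH = Σ(aᵢ·n₀ᵢ/nᵢ) / Σ(cᵢ·n₁ᵢ/nᵢ), with n₁ᵢ = aᵢ+bᵢ (exposed), n₀ᵢ = cᵢ+dᵢ (unexposed), nᵢ = n₁ᵢ+n₀ᵢ.
Stratum 1 (< 50 years): n₁ = 330, n₀ = 262, n = 592; a·n₀/n = 87·262/592 = 38.5034; c·n₁/n = 102·330/592 = 56.8581
Stratum 2 (≥ 50 years): n₁ = 132, n₀ = 131, n = 263; a·n₀/n = 18·131/263 = 8.9658; c·n₁/n = 42·132/263 = 21.0798
RR_MH = (38.5034 + 8.9658) / (56.8581 + 21.0798) = 47.4692 / 77.9380 = 0.60906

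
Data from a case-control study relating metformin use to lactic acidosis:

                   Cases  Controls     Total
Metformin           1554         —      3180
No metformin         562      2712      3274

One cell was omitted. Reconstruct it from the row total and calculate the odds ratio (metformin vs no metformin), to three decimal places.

The missing cell is in the exposed row: 3180 − 1554 = 1626.
So a = 1554, b = 1626, c = 562, d = 2712.
OR = (a·d)/(b·c) = (1554 × 2712) / (1626 × 562) = 4214448 / 913812 = 4.61194

4.612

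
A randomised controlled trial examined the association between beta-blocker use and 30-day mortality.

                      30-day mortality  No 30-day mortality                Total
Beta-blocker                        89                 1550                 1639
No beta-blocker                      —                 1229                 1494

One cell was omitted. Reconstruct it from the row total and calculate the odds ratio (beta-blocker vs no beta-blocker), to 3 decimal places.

0.266

The missing cell is in the unexposed row: 1494 − 1229 = 265.
So a = 89, b = 1550, c = 265, d = 1229.
OR = (a·d)/(b·c) = (89 × 1229) / (1550 × 265) = 109381 / 410750 = 0.26630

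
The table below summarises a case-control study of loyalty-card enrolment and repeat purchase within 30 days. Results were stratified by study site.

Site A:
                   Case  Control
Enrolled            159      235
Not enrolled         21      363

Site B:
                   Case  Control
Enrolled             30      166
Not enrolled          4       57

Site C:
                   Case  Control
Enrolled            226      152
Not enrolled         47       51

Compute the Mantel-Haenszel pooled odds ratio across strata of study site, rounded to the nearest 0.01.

4.39

OR_MH = Σ(aᵢdᵢ/nᵢ) / Σ(bᵢcᵢ/nᵢ), where nᵢ is the stratum total.
Stratum 1 (Site A): n = 778; a·d/n = 159·363/778 = 74.1864; b·c/n = 235·21/778 = 6.3432
Stratum 2 (Site B): n = 257; a·d/n = 30·57/257 = 6.6537; b·c/n = 166·4/257 = 2.5837
Stratum 3 (Site C): n = 476; a·d/n = 226·51/476 = 24.2143; b·c/n = 152·47/476 = 15.0084
OR_MH = (74.1864 + 6.6537 + 24.2143) / (6.3432 + 2.5837 + 15.0084) = 105.0544 / 23.9352 = 4.38911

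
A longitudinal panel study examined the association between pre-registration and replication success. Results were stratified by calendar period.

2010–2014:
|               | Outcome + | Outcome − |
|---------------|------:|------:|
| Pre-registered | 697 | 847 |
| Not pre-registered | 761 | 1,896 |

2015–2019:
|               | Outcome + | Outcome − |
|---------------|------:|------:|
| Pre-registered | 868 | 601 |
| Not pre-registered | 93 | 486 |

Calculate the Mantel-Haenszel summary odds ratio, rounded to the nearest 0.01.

OR_MH = Σ(aᵢdᵢ/nᵢ) / Σ(bᵢcᵢ/nᵢ), where nᵢ is the stratum total.
Stratum 1 (2010–2014): n = 4201; a·d/n = 697·1896/4201 = 314.5708; b·c/n = 847·761/4201 = 153.4318
Stratum 2 (2015–2019): n = 2048; a·d/n = 868·486/2048 = 205.9805; b·c/n = 601·93/2048 = 27.2915
OR_MH = (314.5708 + 205.9805) / (153.4318 + 27.2915) = 520.5513 / 180.7233 = 2.88038

2.88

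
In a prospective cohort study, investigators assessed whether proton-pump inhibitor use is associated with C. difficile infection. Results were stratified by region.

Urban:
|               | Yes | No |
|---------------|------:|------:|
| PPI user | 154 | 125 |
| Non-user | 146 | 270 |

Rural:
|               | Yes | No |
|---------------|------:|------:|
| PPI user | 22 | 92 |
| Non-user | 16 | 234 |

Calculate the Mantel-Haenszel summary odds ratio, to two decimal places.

2.44

OR_MH = Σ(aᵢdᵢ/nᵢ) / Σ(bᵢcᵢ/nᵢ), where nᵢ is the stratum total.
Stratum 1 (Urban): n = 695; a·d/n = 154·270/695 = 59.8273; b·c/n = 125·146/695 = 26.2590
Stratum 2 (Rural): n = 364; a·d/n = 22·234/364 = 14.1429; b·c/n = 92·16/364 = 4.0440
OR_MH = (59.8273 + 14.1429) / (26.2590 + 4.0440) = 73.9702 / 30.3029 = 2.44102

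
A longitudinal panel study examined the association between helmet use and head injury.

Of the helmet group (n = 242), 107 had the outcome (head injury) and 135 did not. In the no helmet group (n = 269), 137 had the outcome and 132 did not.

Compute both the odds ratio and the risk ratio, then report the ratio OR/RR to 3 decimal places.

0.880

From the description: a = 107, b = 135, c = 137, d = 132.
OR = (107·132)/(135·137) = 14124/18495 = 0.76367
Risk in exposed = 107/242 = 0.44215; risk in unexposed = 137/269 = 0.50929; RR = 0.86816
OR/RR = 0.76367 / 0.86816 = 0.87964
The outcome is not rare, so the OR lies further from 1 than the RR.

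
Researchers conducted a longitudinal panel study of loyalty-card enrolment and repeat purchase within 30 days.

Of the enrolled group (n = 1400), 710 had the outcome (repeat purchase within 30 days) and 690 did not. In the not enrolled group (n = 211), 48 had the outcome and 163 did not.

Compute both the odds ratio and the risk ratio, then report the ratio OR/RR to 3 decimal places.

1.567

From the description: a = 710, b = 690, c = 48, d = 163.
OR = (710·163)/(690·48) = 115730/33120 = 3.49426
Risk in exposed = 710/1400 = 0.50714; risk in unexposed = 48/211 = 0.22749; RR = 2.22932
OR/RR = 3.49426 / 2.22932 = 1.56742
The outcome is not rare, so the OR lies further from 1 than the RR.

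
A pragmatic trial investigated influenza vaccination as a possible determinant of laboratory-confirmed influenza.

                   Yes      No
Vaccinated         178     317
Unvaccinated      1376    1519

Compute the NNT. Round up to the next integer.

Risk in treated group = 178/495 = 0.35960; risk in control = 1376/2895 = 0.47530.
Absolute risk reduction = 0.47530 − 0.35960 = 0.11571
NNT = 1 / ARR = 1 / 0.11571 = 8.643 → round up → 9

9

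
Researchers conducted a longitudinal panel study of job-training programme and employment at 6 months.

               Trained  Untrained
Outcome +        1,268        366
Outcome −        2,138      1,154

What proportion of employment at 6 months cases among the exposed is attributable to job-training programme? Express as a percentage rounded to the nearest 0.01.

35.32

Reading the table with exposure as columns: a = 1268 (Trained, case), b = 2138 (Trained, non-case), c = 366 (Untrained, case), d = 1154.
Risk in exposed = 1268/3406 = 0.37228; risk in unexposed = 366/1520 = 0.24079.
RR = 0.37228/0.24079 = 1.54610
AR% = (RR − 1)/RR × 100 = (1.54610 − 1)/1.54610 × 100 = 35.3211%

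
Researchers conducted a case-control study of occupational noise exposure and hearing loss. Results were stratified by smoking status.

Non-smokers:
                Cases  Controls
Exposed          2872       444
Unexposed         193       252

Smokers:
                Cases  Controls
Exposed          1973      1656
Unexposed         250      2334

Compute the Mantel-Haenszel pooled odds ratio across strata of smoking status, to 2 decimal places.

10.44

OR_MH = Σ(aᵢdᵢ/nᵢ) / Σ(bᵢcᵢ/nᵢ), where nᵢ is the stratum total.
Stratum 1 (Non-smokers): n = 3761; a·d/n = 2872·252/3761 = 192.4339; b·c/n = 444·193/3761 = 22.7844
Stratum 2 (Smokers): n = 6213; a·d/n = 1973·2334/6213 = 741.1849; b·c/n = 1656·250/6213 = 66.6345
OR_MH = (192.4339 + 741.1849) / (22.7844 + 66.6345) = 933.6189 / 89.4188 = 10.44096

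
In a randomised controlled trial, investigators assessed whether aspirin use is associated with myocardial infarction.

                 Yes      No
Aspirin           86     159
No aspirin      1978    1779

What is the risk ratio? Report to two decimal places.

0.67

Cells: a = 86, b = 159, c = 1978, d = 1779.
Risk in exposed = 86/245 = 0.35102; risk in unexposed = 1978/3757 = 0.52648.
RR = 0.35102 / 0.52648 = 0.66673
The risk is 33% lower among the exposed than among the unexposed.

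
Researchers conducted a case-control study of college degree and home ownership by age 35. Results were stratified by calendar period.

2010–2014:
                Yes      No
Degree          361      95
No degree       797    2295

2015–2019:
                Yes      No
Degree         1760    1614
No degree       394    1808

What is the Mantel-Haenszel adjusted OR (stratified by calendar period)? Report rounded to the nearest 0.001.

OR_MH = Σ(aᵢdᵢ/nᵢ) / Σ(bᵢcᵢ/nᵢ), where nᵢ is the stratum total.
Stratum 1 (2010–2014): n = 3548; a·d/n = 361·2295/3548 = 233.5104; b·c/n = 95·797/3548 = 21.3402
Stratum 2 (2015–2019): n = 5576; a·d/n = 1760·1808/5576 = 570.6743; b·c/n = 1614·394/5576 = 114.0452
OR_MH = (233.5104 + 570.6743) / (21.3402 + 114.0452) = 804.1847 / 135.3854 = 5.93997

5.940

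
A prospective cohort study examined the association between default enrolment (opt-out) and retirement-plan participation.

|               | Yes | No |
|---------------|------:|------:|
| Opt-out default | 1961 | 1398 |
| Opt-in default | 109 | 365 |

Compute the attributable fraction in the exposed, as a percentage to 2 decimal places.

Cells: a = 1961, b = 1398, c = 109, d = 365.
Risk in exposed = 1961/3359 = 0.58380; risk in unexposed = 109/474 = 0.22996.
RR = 0.58380/0.22996 = 2.53875
AR% = (RR − 1)/RR × 100 = (2.53875 − 1)/2.53875 × 100 = 60.6105%

60.61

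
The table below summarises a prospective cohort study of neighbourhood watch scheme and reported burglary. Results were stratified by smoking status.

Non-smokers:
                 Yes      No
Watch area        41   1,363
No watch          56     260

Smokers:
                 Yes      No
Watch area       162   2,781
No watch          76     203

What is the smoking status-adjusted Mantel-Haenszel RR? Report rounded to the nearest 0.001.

0.187

RR_MH = Σ(aᵢ·n₀ᵢ/nᵢ) / Σ(cᵢ·n₁ᵢ/nᵢ), with n₁ᵢ = aᵢ+bᵢ (exposed), n₀ᵢ = cᵢ+dᵢ (unexposed), nᵢ = n₁ᵢ+n₀ᵢ.
Stratum 1 (Non-smokers): n₁ = 1404, n₀ = 316, n = 1720; a·n₀/n = 41·316/1720 = 7.5326; c·n₁/n = 56·1404/1720 = 45.7116
Stratum 2 (Smokers): n₁ = 2943, n₀ = 279, n = 3222; a·n₀/n = 162·279/3222 = 14.0279; c·n₁/n = 76·2943/3222 = 69.4190
RR_MH = (7.5326 + 14.0279) / (45.7116 + 69.4190) = 21.5605 / 115.1306 = 0.18727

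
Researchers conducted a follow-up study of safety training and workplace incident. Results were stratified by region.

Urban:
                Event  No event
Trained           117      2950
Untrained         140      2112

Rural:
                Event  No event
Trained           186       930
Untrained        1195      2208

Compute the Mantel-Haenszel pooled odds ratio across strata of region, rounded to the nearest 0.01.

OR_MH = Σ(aᵢdᵢ/nᵢ) / Σ(bᵢcᵢ/nᵢ), where nᵢ is the stratum total.
Stratum 1 (Urban): n = 5319; a·d/n = 117·2112/5319 = 46.4569; b·c/n = 2950·140/5319 = 77.6462
Stratum 2 (Rural): n = 4519; a·d/n = 186·2208/4519 = 90.8803; b·c/n = 930·1195/4519 = 245.9283
OR_MH = (46.4569 + 90.8803) / (77.6462 + 245.9283) = 137.3371 / 323.5745 = 0.42444

0.42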